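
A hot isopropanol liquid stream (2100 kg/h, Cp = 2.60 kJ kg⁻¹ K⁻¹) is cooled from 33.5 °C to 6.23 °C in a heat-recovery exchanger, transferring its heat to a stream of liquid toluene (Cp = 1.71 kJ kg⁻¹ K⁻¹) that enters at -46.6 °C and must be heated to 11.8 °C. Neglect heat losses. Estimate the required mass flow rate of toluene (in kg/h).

ṁ_c = 1490 kg/h

Heat released by hot stream: Q = 2100 × 2.60 × (33.5 − 6.23) = 148890 kJ/h
Energy balance on cold side (adiabatic exchanger): Q = ṁ_c·Cp_c·(T_c,out − T_c,in)
ṁ_c = 148890 / [1.71 × (11.8 − -46.6)] = 1491 kg/h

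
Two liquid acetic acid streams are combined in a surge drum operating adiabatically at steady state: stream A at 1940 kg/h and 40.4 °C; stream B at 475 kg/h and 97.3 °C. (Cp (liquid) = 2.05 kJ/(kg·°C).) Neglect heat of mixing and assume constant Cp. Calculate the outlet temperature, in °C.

No heat crosses the boundary, so H_out = H_in.
T_out = Σ ṁᵢCp,ᵢTᵢ / Σ ṁᵢCp,ᵢ
      = 255420 / 4950.7 = 51.592 °C

T_out = 51.6 °C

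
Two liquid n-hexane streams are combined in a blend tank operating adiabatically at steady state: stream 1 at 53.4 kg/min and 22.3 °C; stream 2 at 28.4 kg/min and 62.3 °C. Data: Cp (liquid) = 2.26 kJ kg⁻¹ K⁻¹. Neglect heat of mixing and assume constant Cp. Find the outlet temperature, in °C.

T_out = 36.2 °C

Adiabatic, steady state ⇒ Σ ṁᵢCp,ᵢ(T_out − Tᵢ) = 0
Σ ṁᵢCp,ᵢTᵢ = 53.4×2.26×22.3 + 28.4×2.26×62.3 = 6689.9
Σ ṁᵢCp,ᵢ = 53.4×2.26 + 28.4×2.26 = 184.87
T_out = 6689.9 / 184.87 = 36.188 °C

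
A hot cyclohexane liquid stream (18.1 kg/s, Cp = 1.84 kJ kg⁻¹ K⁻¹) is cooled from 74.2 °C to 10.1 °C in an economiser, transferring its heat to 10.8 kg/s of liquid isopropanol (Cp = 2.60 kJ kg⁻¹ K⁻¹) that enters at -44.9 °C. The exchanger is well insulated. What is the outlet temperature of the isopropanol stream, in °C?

Heat released by hot stream: Q = 18.1 × 1.84 × (74.2 − 10.1) = 2134.8 kJ/s
Energy balance on cold side (adiabatic exchanger): Q = ṁ_c·Cp_c·(T_c,out − T_c,in)
T_c,out = -44.9 + 2134.8/(10.8 × 2.60) = 31.125 °C

T_c,out = 31.1 °C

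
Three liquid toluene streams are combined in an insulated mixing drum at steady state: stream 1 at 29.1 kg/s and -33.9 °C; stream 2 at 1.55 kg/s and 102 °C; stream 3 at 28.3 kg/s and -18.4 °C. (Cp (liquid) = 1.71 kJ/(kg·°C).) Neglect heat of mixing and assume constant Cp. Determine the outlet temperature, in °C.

T_out = -22.9 °C

Energy balance with Q = 0: Σ ṁᵢCp,ᵢ(T_out − Tᵢ) = 0
T_out = Σ ṁᵢCp,ᵢTᵢ / Σ ṁᵢCp,ᵢ
      = -2307 / 100.8 = -22.886 °C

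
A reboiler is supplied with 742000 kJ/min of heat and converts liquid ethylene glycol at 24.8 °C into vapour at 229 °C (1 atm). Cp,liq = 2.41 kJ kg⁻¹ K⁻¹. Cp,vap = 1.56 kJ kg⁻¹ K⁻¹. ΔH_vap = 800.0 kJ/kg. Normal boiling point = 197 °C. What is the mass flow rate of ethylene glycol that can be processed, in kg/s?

ṁ = 9.78 kg/s

Δh = 2.41×(197−24.8) + 800.0 + 1.56×(229−197) = 1264.9 kJ/kg
Q = 742000 kJ/min = 12367 kJ/s = 12367 kJ/s
ṁ = Q/Δh = 12367 / 1264.9 = 9.7766 kg/s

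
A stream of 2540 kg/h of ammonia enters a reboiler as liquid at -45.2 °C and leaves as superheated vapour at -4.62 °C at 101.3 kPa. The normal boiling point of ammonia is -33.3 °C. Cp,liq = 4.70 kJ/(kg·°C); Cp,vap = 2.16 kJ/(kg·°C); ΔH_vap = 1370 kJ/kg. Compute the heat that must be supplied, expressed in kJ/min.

Q = 63000 kJ/min

liquid -45.2→-33.3 °C: 55.93 kJ/kg
vaporisation at -33.3 °C: 1370 kJ/kg
vapour -33.3→-4.62 °C: 61.949 kJ/kg
Δh = 55.93 + 1370 + 61.949 = 1487.9 kJ/kg
Q = ṁ·Δh = 2540 kg/h × 1487.9 kJ/kg = 3.7792e+06 kJ/h
|Q| = 1049.8 kW = 62987 kJ/min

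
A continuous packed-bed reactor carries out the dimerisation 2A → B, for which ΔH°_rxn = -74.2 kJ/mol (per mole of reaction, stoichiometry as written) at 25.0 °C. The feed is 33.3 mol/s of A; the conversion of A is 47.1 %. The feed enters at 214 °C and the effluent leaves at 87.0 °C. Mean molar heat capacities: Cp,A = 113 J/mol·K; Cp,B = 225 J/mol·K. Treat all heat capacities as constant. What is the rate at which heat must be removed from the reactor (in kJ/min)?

Q_out = 63600 kJ/min

Extent of reaction ξ = 0.471 × 33.3 / 2 = 7.8421 mol/s
Reaction term: ξ·ΔH°_rxn = 7.8421 × -74.2 = -581.89 kJ/s
Sensible, feed 214→25 °C: -711.19 kJ/s
Outlet flows (mol/s): A 17.616, B 7.8421
Sensible, products 25→87.0 °C: 232.81 kJ/s
Q = ΔH = -1060.3 kJ/s = -1060.3 kW
Heat removed = 63616 kJ/min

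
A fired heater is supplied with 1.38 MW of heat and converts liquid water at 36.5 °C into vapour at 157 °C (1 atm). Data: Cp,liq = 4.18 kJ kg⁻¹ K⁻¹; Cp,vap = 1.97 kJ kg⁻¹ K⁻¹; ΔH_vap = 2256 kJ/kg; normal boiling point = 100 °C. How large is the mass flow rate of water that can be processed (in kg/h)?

Δh = 4.18×(100−36.5) + 2256 + 1.97×(157−100) = 2633.7 kJ/kg
Q = 1.38 MW = 1380 kJ/s = 4.968e+06 kJ/h
ṁ = Q/Δh = 4.968e+06 / 2633.7 = 1886.3 kg/h

ṁ = 1890 kg/h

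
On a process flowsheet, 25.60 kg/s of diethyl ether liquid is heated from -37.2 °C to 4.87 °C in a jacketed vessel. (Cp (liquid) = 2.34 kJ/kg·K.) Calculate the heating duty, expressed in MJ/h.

Q = 9070 MJ/h

Q = ṁ·Cp·ΔT = 25.60 × 2.34 × (4.87 − -37.2) = 2520.2 kJ/s
Heating duty = 9072.6 MJ/h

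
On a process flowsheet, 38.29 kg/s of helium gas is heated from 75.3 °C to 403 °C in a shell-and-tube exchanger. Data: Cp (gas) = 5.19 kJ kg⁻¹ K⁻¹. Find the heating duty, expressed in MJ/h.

Q = 234000 MJ/h

Q = ṁ·Cp·ΔT = 38.29 × 5.19 × (403 − 75.3) = 65122 kJ/s
Heating duty = 234440 MJ/h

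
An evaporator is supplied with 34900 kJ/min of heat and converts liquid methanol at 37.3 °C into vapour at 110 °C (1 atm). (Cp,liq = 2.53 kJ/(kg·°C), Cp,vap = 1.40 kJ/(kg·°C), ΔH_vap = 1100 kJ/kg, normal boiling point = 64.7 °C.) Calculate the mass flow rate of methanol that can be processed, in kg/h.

Δh = 2.53×(64.7−37.3) + 1100 + 1.40×(110−64.7) = 1232.7 kJ/kg
Q = 34900 kJ/min = 581.67 kJ/s = 2.094e+06 kJ/h
ṁ = Q/Δh = 2.094e+06 / 1232.7 = 1698.7 kg/h

ṁ = 1700 kg/h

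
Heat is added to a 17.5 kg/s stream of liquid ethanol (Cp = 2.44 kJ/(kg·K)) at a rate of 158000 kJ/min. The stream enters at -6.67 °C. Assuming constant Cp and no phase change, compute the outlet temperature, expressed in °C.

Q = 158000 kJ/min = 2633.3 kJ/s
ΔT = Q/(ṁ·Cp) = 2633.3/(17.5×2.44) = 61.671 K
T_out = -6.67 + 61.671 = 55.001 °C

T_out = 55.0 °C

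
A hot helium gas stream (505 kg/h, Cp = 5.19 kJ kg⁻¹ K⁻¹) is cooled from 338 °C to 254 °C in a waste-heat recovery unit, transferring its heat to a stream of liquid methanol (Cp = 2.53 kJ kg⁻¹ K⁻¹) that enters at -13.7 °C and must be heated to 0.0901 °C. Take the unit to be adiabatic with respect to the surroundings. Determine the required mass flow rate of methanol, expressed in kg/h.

Heat released by hot stream: Q = 505 × 5.19 × (338 − 254) = 220160 kJ/h
Energy balance on cold side (adiabatic exchanger): Q = ṁ_c·Cp_c·(T_c,out − T_c,in)
ṁ_c = 220160 / [2.53 × (0.0901 − -13.7)] = 6310.3 kg/h

ṁ_c = 6310 kg/h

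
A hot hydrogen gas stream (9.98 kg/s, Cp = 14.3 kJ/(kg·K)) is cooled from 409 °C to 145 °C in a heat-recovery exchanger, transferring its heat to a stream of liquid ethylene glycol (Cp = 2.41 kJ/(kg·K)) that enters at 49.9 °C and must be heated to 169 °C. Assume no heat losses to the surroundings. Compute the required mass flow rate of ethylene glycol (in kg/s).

ṁ_c = 131 kg/s

Heat released by hot stream: Q = 9.98 × 14.3 × (409 − 145) = 37676 kJ/s
Energy balance on cold side (adiabatic exchanger): Q = ṁ_c·Cp_c·(T_c,out − T_c,in)
ṁ_c = 37676 / [2.41 × (169 − 49.9)] = 131.26 kg/s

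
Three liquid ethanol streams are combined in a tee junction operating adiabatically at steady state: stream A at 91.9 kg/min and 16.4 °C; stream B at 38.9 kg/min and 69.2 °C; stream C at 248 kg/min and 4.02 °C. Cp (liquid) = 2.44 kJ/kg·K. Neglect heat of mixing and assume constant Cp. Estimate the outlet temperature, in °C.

T_out = 13.7 °C

Energy balance with Q = 0: Σ ṁᵢCp,ᵢ(T_out − Tᵢ) = 0
T_out = Σ ṁᵢCp,ᵢTᵢ / Σ ṁᵢCp,ᵢ
      = 12678 / 924.27 = 13.717 °C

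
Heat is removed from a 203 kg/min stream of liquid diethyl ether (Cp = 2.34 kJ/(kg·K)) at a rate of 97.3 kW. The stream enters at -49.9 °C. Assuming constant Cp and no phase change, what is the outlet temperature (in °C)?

Q = 97.3 kW = 5838 kJ/min
ΔT = Q/(ṁ·Cp) = 5838/(203×2.34) = 12.29 K
T_out = -49.9 − 12.29 = -62.19 °C

T_out = -62.2 °C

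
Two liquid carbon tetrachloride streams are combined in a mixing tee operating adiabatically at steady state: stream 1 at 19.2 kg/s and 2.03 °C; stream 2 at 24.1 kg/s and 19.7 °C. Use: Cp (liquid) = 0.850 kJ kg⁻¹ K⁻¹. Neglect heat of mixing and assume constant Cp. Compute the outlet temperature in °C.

Energy balance with Q = 0: Σ ṁᵢCp,ᵢ(T_out − Tᵢ) = 0
Σ ṁᵢCp,ᵢTᵢ = 19.2×0.850×2.03 + 24.1×0.850×19.7 = 436.68
Σ ṁᵢCp,ᵢ = 19.2×0.850 + 24.1×0.850 = 36.805
T_out = 436.68 / 36.805 = 11.865 °C

T_out = 11.9 °C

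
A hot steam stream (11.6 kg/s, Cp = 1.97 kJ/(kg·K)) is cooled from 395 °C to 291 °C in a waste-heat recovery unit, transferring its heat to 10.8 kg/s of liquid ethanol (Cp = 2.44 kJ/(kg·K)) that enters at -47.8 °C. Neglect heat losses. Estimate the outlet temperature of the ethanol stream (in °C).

T_c,out = 42.4 °C

Heat released by hot stream: Q = 11.6 × 1.97 × (395 − 291) = 2376.6 kJ/s
Energy balance on cold side (adiabatic exchanger): Q = ṁ_c·Cp_c·(T_c,out − T_c,in)
T_c,out = -47.8 + 2376.6/(10.8 × 2.44) = 42.387 °C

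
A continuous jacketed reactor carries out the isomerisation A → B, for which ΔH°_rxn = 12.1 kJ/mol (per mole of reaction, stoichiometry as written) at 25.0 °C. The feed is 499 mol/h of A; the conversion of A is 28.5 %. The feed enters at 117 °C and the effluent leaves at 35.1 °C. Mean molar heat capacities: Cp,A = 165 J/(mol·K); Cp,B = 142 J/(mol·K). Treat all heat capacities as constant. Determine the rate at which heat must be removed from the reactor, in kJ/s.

Extent of reaction ξ = 0.285 × 499 = 142.21 mol/h
Reaction term: ξ·ΔH°_rxn = 142.21 × 12.1 = 1720.8 kJ/h
Sensible, feed 117→25 °C: -7574.8 kJ/h
Outlet flows (mol/h): A 356.79, B 142.21
Sensible, products 25→35.1 °C: 798.55 kJ/h
Q = ΔH = -5055.5 kJ/h = -1.4043 kW
Heat removed = 1.4043 kJ/s

Q_out = 1.40 kJ/s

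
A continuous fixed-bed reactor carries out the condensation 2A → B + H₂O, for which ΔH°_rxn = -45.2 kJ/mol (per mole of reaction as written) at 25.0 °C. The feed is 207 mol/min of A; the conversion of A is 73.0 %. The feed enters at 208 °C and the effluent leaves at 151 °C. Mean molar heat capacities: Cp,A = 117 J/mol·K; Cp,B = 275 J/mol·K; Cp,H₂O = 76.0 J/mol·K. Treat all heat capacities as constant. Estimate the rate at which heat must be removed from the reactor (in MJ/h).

Extent of reaction ξ = 0.730 × 207 / 2 = 75.555 mol/min
Reaction term: ξ·ΔH°_rxn = 75.555 × -45.2 = -3415.1 kJ/min
Sensible, feed 208→25 °C: -4432.1 kJ/min
Outlet flows (mol/min): A 55.89, B 75.555, H₂O 75.555
Sensible, products 25→151 °C: 4165.4 kJ/min
Q = ΔH = -3681.7 kJ/min = -61.362 kW
Heat removed = 220.9 MJ/h

Q_out = 221 MJ/h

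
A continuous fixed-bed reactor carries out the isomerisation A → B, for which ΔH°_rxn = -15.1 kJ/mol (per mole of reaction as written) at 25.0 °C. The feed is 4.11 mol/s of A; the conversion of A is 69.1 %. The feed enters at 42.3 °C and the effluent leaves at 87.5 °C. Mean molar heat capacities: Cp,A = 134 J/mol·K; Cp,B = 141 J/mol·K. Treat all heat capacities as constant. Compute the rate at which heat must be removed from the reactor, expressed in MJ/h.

Q_out = 60.3 MJ/h

Extent of reaction ξ = 0.691 × 4.11 = 2.84 mol/s
Reaction term: ξ·ΔH°_rxn = 2.84 × -15.1 = -42.884 kJ/s
Sensible, feed 42.3→25 °C: -9.5278 kJ/s
Outlet flows (mol/s): A 1.27, B 2.84
Sensible, products 25→87.5 °C: 35.664 kJ/s
Q = ΔH = -16.748 kJ/s = -16.748 kW
Heat removed = 60.294 MJ/h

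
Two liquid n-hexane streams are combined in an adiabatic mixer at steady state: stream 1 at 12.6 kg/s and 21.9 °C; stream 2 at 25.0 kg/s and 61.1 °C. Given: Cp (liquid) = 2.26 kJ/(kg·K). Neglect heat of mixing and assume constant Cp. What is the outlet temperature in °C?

Energy balance with Q = 0: Σ ṁᵢCp,ᵢ(T_out − Tᵢ) = 0
T_out = Σ ṁᵢCp,ᵢTᵢ / Σ ṁᵢCp,ᵢ
      = 4075.8 / 84.976 = 47.964 °C

T_out = 48.0 °C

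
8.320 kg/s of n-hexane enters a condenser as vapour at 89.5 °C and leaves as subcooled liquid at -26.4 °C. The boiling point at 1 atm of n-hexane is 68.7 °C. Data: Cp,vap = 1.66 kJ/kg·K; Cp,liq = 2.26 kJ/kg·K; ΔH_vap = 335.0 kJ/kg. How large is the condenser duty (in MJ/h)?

Q_c = 17500 MJ/h

vapour 89.5→68.7 °C: -34.528 kJ/kg
condensation at 68.7 °C: -335 kJ/kg
liquid 68.7→-26.4 °C: -214.93 kJ/kg
Δh = -34.528 + -335 + -214.93 = -584.45 kJ/kg
Q = ṁ·Δh = 8.320 kg/s × -584.45 kJ/kg = -4862.7 kJ/s
|Q| = 4862.7 kW = 17506 MJ/h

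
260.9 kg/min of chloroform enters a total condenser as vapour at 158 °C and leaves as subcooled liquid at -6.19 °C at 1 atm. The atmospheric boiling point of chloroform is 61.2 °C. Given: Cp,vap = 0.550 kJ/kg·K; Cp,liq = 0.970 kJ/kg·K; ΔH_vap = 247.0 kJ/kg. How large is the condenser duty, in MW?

vapour 158→61.2 °C: -53.24 kJ/kg
condensation at 61.2 °C: -247 kJ/kg
liquid 61.2→-6.19 °C: -65.368 kJ/kg
Δh = -53.24 + -247 + -65.368 = -365.61 kJ/kg
Q = ṁ·Δh = 260.9 kg/min × -365.61 kJ/kg = -95387 kJ/min
|Q| = 1589.8 kW = 1.5898 MW

Q_c = 1.59 MW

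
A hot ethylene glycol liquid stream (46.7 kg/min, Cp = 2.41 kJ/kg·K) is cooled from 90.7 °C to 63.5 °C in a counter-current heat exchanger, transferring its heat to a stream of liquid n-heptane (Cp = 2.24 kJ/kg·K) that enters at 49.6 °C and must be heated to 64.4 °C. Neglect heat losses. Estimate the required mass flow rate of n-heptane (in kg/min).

ṁ_c = 92.3 kg/min

Heat released by hot stream: Q = 46.7 × 2.41 × (90.7 − 63.5) = 3061.3 kJ/min
Energy balance on cold side (adiabatic exchanger): Q = ṁ_c·Cp_c·(T_c,out − T_c,in)
ṁ_c = 3061.3 / [2.24 × (64.4 − 49.6)] = 92.341 kg/min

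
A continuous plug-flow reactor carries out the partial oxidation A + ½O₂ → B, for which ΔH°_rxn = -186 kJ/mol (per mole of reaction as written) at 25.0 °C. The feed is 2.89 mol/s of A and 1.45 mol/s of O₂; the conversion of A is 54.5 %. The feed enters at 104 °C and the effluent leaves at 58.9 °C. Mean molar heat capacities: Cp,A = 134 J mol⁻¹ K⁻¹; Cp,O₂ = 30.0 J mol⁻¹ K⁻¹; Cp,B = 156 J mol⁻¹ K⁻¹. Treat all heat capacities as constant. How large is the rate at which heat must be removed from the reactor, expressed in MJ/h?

Extent of reaction ξ = 0.545 × 2.89 = 1.5751 mol/s
Reaction term: ξ·ΔH°_rxn = 1.5751 × -186 = -292.96 kJ/s
Sensible, feed 104→25 °C: -34.03 kJ/s
Outlet flows (mol/s): A 1.3149, O₂ 0.66247, B 1.5751
Sensible, products 25→58.9 °C: 14.977 kJ/s
Q = ΔH = -312.01 kJ/s = -312.01 kW
Heat removed = 1123.2 MJ/h

Q_out = 1120 MJ/h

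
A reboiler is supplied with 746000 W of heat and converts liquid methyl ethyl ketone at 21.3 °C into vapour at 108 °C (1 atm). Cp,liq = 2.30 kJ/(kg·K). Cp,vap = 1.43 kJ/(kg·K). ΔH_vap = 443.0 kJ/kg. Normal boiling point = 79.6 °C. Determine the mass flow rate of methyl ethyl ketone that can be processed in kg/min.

ṁ = 72.5 kg/min

Δh = 2.30×(79.6−21.3) + 443.0 + 1.43×(108−79.6) = 617.7 kJ/kg
Q = 746000 W = 746 kJ/s = 44760 kJ/min
ṁ = Q/Δh = 44760 / 617.7 = 72.462 kg/min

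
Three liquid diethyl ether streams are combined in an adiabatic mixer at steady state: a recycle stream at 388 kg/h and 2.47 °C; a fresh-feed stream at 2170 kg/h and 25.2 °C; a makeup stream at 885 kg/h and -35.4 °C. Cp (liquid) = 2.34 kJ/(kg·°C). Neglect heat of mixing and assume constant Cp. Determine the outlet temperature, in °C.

Energy balance with Q = 0: Σ ṁᵢCp,ᵢ(T_out − Tᵢ) = 0
Σ ṁᵢCp,ᵢTᵢ = 388×2.34×2.47 + 2170×2.34×25.2 + 885×2.34×-35.4 = 56893
Σ ṁᵢCp,ᵢ = 388×2.34 + 2170×2.34 + 885×2.34 = 8056.6
T_out = 56893 / 8056.6 = 7.0617 °C

T_out = 7.06 °C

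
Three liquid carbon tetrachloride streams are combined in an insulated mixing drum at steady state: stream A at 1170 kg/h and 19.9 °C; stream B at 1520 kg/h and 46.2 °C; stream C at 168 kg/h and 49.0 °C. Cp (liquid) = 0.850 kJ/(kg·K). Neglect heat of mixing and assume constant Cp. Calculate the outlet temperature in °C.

T_out = 35.6 °C

Energy balance with Q = 0: Σ ṁᵢCp,ᵢ(T_out − Tᵢ) = 0
Σ ṁᵢCp,ᵢTᵢ = 1170×0.850×19.9 + 1520×0.850×46.2 + 168×0.850×49.0 = 86478
Σ ṁᵢCp,ᵢ = 1170×0.850 + 1520×0.850 + 168×0.850 = 2429.3
T_out = 86478 / 2429.3 = 35.598 °C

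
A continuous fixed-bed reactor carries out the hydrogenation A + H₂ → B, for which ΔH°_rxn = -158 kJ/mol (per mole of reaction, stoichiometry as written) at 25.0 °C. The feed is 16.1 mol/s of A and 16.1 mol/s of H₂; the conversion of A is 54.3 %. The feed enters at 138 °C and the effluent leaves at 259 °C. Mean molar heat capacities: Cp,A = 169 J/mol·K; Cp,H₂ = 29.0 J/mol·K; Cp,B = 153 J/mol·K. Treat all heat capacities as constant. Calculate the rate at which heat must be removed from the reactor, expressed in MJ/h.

Extent of reaction ξ = 0.543 × 16.1 = 8.7423 mol/s
Reaction term: ξ·ΔH°_rxn = 8.7423 × -158 = -1381.3 kJ/s
Sensible, feed 138→25 °C: -360.22 kJ/s
Outlet flows (mol/s): A 7.3577, H₂ 7.3577, B 8.7423
Sensible, products 25→259 °C: 653.89 kJ/s
Q = ΔH = -1087.6 kJ/s = -1087.6 kW
Heat removed = 3915.4 MJ/h

Q_out = 3920 MJ/h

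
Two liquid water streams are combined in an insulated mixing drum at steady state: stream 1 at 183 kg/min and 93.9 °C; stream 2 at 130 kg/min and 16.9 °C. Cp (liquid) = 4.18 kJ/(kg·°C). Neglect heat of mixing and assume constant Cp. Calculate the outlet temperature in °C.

T_out = 61.9 °C

Adiabatic, steady state ⇒ Σ ṁᵢCp,ᵢ(T_out − Tᵢ) = 0
Σ ṁᵢCp,ᵢTᵢ = 183×4.18×93.9 + 130×4.18×16.9 = 81011
Σ ṁᵢCp,ᵢ = 183×4.18 + 130×4.18 = 1308.3
T_out = 81011 / 1308.3 = 61.919 °C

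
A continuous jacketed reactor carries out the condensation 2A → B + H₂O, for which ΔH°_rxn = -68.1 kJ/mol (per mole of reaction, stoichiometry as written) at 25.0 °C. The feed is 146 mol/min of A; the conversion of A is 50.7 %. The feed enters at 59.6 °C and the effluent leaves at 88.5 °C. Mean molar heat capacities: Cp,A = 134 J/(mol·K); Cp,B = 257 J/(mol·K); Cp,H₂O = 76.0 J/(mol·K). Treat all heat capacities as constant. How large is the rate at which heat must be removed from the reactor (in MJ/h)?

Extent of reaction ξ = 0.507 × 146 / 2 = 37.011 mol/min
Reaction term: ξ·ΔH°_rxn = 37.011 × -68.1 = -2520.4 kJ/min
Sensible, feed 59.6→25 °C: -676.91 kJ/min
Outlet flows (mol/min): A 71.978, B 37.011, H₂O 37.011
Sensible, products 25→88.5 °C: 1395.1 kJ/min
Q = ΔH = -1802.3 kJ/min = -30.038 kW
Heat removed = 108.14 MJ/h

Q_out = 108 MJ/h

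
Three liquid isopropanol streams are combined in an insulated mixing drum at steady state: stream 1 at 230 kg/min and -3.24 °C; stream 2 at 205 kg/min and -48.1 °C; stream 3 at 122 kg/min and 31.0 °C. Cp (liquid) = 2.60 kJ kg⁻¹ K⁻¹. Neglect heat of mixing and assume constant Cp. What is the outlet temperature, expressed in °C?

T_out = -12.3 °C

Energy balance with Q = 0: Σ ṁᵢCp,ᵢ(T_out − Tᵢ) = 0
T_out = Σ ṁᵢCp,ᵢTᵢ / Σ ṁᵢCp,ᵢ
      = -17742 / 1448.2 = -12.251 °C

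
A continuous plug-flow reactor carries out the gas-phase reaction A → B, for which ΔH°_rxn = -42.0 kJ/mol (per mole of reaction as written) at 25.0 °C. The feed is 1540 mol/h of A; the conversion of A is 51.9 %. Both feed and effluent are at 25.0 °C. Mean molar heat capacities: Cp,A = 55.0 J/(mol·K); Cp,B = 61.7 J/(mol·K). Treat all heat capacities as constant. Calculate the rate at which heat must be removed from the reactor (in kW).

Q_out = 9.32 kW

Extent of reaction ξ = 0.519 × 1540 = 799.26 mol/h
Reaction term: ξ·ΔH°_rxn = 799.26 × -42.0 = -33569 kJ/h
Q = ΔH = -33569 kJ/h = -9.3247 kW
Heat removed = 9.3247 kW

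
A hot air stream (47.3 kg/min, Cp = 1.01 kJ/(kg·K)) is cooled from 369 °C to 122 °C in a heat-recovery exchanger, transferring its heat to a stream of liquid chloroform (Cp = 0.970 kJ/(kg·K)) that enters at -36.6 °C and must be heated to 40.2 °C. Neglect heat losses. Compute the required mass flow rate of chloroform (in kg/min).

Heat released by hot stream: Q = 47.3 × 1.01 × (369 − 122) = 11800 kJ/min
Energy balance on cold side (adiabatic exchanger): Q = ṁ_c·Cp_c·(T_c,out − T_c,in)
ṁ_c = 11800 / [0.970 × (40.2 − -36.6)] = 158.4 kg/min

ṁ_c = 158 kg/min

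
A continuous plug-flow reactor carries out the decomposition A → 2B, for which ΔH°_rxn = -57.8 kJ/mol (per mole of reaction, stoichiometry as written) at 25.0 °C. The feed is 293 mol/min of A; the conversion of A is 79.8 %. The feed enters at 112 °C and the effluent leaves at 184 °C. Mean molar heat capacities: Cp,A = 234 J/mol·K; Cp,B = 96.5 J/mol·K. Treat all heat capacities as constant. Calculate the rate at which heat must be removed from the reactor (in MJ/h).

Q_out = 606 MJ/h

Extent of reaction ξ = 0.798 × 293 = 233.81 mol/min
Reaction term: ξ·ΔH°_rxn = 233.81 × -57.8 = -13514 kJ/min
Sensible, feed 112→25 °C: -5964.9 kJ/min
Outlet flows (mol/min): A 59.186, B 467.63
Sensible, products 25→184 °C: 9377.1 kJ/min
Q = ΔH = -10102 kJ/min = -168.37 kW
Heat removed = 606.13 MJ/h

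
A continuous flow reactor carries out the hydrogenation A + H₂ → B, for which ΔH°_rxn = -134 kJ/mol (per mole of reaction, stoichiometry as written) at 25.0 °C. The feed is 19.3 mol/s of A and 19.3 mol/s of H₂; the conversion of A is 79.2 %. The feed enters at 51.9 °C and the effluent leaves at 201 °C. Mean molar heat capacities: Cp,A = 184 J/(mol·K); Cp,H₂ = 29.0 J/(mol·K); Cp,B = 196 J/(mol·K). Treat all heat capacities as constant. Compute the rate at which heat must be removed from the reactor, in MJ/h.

Q_out = 5330 MJ/h

Extent of reaction ξ = 0.792 × 19.3 = 15.286 mol/s
Reaction term: ξ·ΔH°_rxn = 15.286 × -134 = -2048.3 kJ/s
Sensible, feed 51.9→25 °C: -110.58 kJ/s
Outlet flows (mol/s): A 4.0144, H₂ 4.0144, B 15.286
Sensible, products 25→201 °C: 677.78 kJ/s
Q = ΔH = -1481.1 kJ/s = -1481.1 kW
Heat removed = 5331.9 MJ/h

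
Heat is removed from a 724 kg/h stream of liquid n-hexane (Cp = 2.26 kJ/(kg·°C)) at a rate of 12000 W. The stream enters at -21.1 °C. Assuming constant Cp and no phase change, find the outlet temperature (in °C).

T_out = -47.5 °C

Q = 12000 W = 43200 kJ/h
ΔT = Q/(ṁ·Cp) = 43200/(724×2.26) = 26.402 K
T_out = -21.1 − 26.402 = -47.502 °C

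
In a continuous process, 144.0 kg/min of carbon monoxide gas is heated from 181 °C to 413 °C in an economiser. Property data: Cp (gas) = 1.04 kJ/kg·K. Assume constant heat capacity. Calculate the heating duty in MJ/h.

Q = ṁ·Cp·ΔT = 144.0 × 1.04 × (413 − 181) = 34744 kJ/min
Converting: 34744 / 60 s = 579.07 kW
Heating duty = 2084.7 MJ/h

Q = 2080 MJ/h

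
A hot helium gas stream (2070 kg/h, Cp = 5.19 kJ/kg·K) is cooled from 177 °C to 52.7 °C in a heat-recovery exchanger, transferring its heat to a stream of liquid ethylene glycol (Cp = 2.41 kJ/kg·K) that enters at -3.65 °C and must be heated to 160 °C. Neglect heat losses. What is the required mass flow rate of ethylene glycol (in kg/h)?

ṁ_c = 3390 kg/h

Heat released by hot stream: Q = 2070 × 5.19 × (177 − 52.7) = 1.3354e+06 kJ/h
Energy balance on cold side (adiabatic exchanger): Q = ṁ_c·Cp_c·(T_c,out − T_c,in)
ṁ_c = 1.3354e+06 / [2.41 × (160 − -3.65)] = 3385.9 kg/h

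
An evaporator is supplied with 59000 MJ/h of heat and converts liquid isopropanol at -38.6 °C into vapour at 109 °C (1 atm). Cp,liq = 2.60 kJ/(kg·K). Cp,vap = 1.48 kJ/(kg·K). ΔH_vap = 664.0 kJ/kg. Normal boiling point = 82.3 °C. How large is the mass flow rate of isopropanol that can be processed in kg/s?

ṁ = 16.1 kg/s

Δh = 2.60×(82.3−-38.6) + 664.0 + 1.48×(109−82.3) = 1017.9 kJ/kg
Q = 59000 MJ/h = 16389 kJ/s = 16389 kJ/s
ṁ = Q/Δh = 16389 / 1017.9 = 16.101 kg/s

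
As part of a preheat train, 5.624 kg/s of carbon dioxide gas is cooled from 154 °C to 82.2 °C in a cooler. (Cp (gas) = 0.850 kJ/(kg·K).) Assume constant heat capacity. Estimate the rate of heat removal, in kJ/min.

Q = ṁ·Cp·ΔT = 5.624 × 0.850 × (82.2 − 154) = -343.23 kJ/s
Cooling duty = 20594 kJ/min

Q_c = 20600 kJ/min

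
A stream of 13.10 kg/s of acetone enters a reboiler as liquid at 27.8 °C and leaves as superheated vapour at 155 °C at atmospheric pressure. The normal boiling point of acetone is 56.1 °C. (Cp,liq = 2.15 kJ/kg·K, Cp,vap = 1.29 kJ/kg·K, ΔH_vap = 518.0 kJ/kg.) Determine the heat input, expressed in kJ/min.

liquid 27.8→56.1 °C: 60.845 kJ/kg
vaporisation at 56.1 °C: 518 kJ/kg
vapour 56.1→155 °C: 127.58 kJ/kg
Δh = 60.845 + 518 + 127.58 = 706.43 kJ/kg
Q = ṁ·Δh = 13.10 kg/s × 706.43 kJ/kg = 9254.2 kJ/s
|Q| = 9254.2 kW = 555250 kJ/min

Q = 555000 kJ/min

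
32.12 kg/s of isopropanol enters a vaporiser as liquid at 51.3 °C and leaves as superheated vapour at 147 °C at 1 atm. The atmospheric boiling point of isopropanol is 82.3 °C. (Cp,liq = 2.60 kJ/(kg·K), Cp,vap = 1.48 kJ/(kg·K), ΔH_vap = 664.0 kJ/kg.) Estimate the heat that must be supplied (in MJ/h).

liquid 51.3→82.3 °C: 80.6 kJ/kg
vaporisation at 82.3 °C: 664 kJ/kg
vapour 82.3→147 °C: 95.756 kJ/kg
Δh = 80.6 + 664 + 95.756 = 840.36 kJ/kg
Q = ṁ·Δh = 32.12 kg/s × 840.36 kJ/kg = 26992 kJ/s
|Q| = 26992 kW = 97172 MJ/h

Q = 97200 MJ/h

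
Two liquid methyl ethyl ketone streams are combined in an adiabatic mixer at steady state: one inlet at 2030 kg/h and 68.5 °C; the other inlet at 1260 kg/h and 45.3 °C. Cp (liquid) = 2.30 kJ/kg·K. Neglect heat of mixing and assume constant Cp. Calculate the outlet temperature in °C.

T_out = 59.6 °C

No heat crosses the boundary, so H_out = H_in.
T_out = Σ ṁᵢCp,ᵢTᵢ / Σ ṁᵢCp,ᵢ
      = 451110 / 7567 = 59.615 °C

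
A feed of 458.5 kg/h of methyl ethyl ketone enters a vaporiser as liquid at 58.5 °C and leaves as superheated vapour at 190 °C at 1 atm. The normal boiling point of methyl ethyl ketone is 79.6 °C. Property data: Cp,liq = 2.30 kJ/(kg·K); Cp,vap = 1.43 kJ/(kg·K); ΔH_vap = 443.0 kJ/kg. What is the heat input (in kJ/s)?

liquid 58.5→79.6 °C: 48.53 kJ/kg
vaporisation at 79.6 °C: 443 kJ/kg
vapour 79.6→190 °C: 157.87 kJ/kg
Δh = 48.53 + 443 + 157.87 = 649.4 kJ/kg
Q = ṁ·Δh = 458.5 kg/h × 649.4 kJ/kg = 297750 kJ/h
|Q| = 82.709 kW

Q = 82.7 kJ/s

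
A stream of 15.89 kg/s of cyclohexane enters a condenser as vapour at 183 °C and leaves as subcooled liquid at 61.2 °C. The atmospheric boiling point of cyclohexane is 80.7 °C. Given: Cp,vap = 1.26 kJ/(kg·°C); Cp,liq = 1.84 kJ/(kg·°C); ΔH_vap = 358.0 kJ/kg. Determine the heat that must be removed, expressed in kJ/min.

Q_c = 498000 kJ/min

vapour 183→80.7 °C: -128.9 kJ/kg
condensation at 80.7 °C: -358 kJ/kg
liquid 80.7→61.2 °C: -35.88 kJ/kg
Δh = -128.9 + -358 + -35.88 = -522.78 kJ/kg
Q = ṁ·Δh = 15.89 kg/s × -522.78 kJ/kg = -8306.9 kJ/s
|Q| = 8306.9 kW = 498420 kJ/min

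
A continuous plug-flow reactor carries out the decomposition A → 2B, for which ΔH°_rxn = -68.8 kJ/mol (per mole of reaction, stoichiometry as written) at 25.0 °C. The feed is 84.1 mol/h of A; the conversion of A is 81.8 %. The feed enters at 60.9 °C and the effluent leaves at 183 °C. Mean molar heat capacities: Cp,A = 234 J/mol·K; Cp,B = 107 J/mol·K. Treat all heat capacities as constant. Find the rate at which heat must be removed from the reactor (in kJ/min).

Extent of reaction ξ = 0.818 × 84.1 = 68.794 mol/h
Reaction term: ξ·ΔH°_rxn = 68.794 × -68.8 = -4733 kJ/h
Sensible, feed 60.9→25 °C: -706.49 kJ/h
Outlet flows (mol/h): A 15.306, B 137.59
Sensible, products 25→183 °C: 2892 kJ/h
Q = ΔH = -2547.5 kJ/h = -0.70765 kW
Heat removed = 42.459 kJ/min

Q_out = 42.5 kJ/min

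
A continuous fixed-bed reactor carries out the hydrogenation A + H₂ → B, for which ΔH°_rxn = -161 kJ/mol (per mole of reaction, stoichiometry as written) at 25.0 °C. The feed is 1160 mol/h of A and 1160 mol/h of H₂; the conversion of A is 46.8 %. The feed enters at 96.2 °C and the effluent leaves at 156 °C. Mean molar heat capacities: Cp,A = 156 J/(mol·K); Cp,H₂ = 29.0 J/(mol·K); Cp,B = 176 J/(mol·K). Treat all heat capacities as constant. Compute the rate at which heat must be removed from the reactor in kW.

Extent of reaction ξ = 0.468 × 1160 = 542.88 mol/h
Reaction term: ξ·ΔH°_rxn = 542.88 × -161 = -87404 kJ/h
Sensible, feed 96.2→25 °C: -15280 kJ/h
Outlet flows (mol/h): A 617.12, H₂ 617.12, B 542.88
Sensible, products 25→156 °C: 27473 kJ/h
Q = ΔH = -75211 kJ/h = -20.892 kW
Heat removed = 20.892 kW

Q_out = 20.9 kW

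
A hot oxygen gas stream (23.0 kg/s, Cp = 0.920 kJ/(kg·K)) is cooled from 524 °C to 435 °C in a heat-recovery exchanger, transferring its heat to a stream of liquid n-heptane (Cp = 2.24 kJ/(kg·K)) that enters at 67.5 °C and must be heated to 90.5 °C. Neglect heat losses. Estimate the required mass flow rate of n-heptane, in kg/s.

ṁ_c = 36.6 kg/s

Heat released by hot stream: Q = 23.0 × 0.920 × (524 − 435) = 1883.2 kJ/s
Energy balance on cold side (adiabatic exchanger): Q = ṁ_c·Cp_c·(T_c,out − T_c,in)
ṁ_c = 1883.2 / [2.24 × (90.5 − 67.5)] = 36.554 kg/s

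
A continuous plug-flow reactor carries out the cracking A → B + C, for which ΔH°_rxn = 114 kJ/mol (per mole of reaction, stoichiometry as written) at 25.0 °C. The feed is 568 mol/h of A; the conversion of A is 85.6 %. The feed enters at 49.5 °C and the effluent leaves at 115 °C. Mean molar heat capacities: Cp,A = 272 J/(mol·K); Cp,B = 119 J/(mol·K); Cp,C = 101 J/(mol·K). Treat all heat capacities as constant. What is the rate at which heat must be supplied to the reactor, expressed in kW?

Extent of reaction ξ = 0.856 × 568 = 486.21 mol/h
Reaction term: ξ·ΔH°_rxn = 486.21 × 114 = 55428 kJ/h
Sensible, feed 49.5→25 °C: -3785.2 kJ/h
Outlet flows (mol/h): A 81.792, B 486.21, C 486.21
Sensible, products 25→115 °C: 11629 kJ/h
Q = ΔH = 63272 kJ/h = 17.575 kW
Heat supplied = 17.575 kW

Q_in = 17.6 kW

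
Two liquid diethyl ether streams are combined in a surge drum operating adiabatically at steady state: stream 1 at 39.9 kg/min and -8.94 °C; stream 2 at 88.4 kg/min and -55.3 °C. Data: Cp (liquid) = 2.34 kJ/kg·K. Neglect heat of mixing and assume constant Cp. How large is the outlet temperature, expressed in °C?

T_out = -40.9 °C

No heat crosses the boundary, so H_out = H_in.
Σ ṁᵢCp,ᵢTᵢ = 39.9×2.34×-8.94 + 88.4×2.34×-55.3 = -12274
Σ ṁᵢCp,ᵢ = 39.9×2.34 + 88.4×2.34 = 300.22
T_out = -12274 / 300.22 = -40.883 °C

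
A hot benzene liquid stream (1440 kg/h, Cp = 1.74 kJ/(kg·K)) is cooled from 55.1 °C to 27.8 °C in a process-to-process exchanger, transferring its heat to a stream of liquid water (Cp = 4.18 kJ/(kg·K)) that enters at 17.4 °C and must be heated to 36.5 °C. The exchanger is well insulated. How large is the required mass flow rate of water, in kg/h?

ṁ_c = 857 kg/h

Heat released by hot stream: Q = 1440 × 1.74 × (55.1 − 27.8) = 68403 kJ/h
Energy balance on cold side (adiabatic exchanger): Q = ṁ_c·Cp_c·(T_c,out − T_c,in)
ṁ_c = 68403 / [4.18 × (36.5 − 17.4)] = 856.77 kg/h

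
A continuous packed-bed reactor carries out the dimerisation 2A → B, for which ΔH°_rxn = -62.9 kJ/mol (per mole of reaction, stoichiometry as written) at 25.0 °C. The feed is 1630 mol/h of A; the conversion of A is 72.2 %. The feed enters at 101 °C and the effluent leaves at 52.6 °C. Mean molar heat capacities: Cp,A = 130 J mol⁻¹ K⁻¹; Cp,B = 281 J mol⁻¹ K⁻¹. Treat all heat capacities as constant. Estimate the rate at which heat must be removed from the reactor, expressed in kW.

Extent of reaction ξ = 0.722 × 1630 / 2 = 588.43 mol/h
Reaction term: ξ·ΔH°_rxn = 588.43 × -62.9 = -37012 kJ/h
Sensible, feed 101→25 °C: -16104 kJ/h
Outlet flows (mol/h): A 453.14, B 588.43
Sensible, products 25→52.6 °C: 6189.5 kJ/h
Q = ΔH = -46927 kJ/h = -13.035 kW
Heat removed = 13.035 kW

Q_out = 13.0 kW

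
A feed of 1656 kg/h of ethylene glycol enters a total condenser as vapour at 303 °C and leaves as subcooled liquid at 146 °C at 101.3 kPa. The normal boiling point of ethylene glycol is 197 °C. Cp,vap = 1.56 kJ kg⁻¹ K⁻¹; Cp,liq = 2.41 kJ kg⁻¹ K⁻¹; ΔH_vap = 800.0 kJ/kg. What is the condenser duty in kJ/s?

Q_c = 501 kJ/s

vapour 303→197 °C: -165.36 kJ/kg
condensation at 197 °C: -800 kJ/kg
liquid 197→146 °C: -122.91 kJ/kg
Δh = -165.36 + -800 + -122.91 = -1088.3 kJ/kg
Q = ṁ·Δh = 1656 kg/h × -1088.3 kJ/kg = -1.8022e+06 kJ/h
|Q| = 500.6 kW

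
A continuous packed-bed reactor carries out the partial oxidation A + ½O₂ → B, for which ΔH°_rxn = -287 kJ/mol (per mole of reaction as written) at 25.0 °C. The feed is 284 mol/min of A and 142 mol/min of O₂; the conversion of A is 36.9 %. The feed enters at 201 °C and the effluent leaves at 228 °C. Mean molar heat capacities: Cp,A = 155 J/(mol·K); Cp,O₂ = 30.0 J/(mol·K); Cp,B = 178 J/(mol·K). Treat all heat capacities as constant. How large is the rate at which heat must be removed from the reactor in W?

Q_out = 477000 W

Extent of reaction ξ = 0.369 × 284 = 104.8 mol/min
Reaction term: ξ·ΔH°_rxn = 104.8 × -287 = -30076 kJ/min
Sensible, feed 201→25 °C: -8497.3 kJ/min
Outlet flows (mol/min): A 179.2, O₂ 89.602, B 104.8
Sensible, products 25→228 °C: 9971 kJ/min
Q = ΔH = -28603 kJ/min = -476.71 kW
Heat removed = 476710 W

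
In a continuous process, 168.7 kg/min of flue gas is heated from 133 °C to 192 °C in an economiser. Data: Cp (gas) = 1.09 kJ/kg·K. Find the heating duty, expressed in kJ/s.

Q = ṁ·Cp·ΔT = 168.7 × 1.09 × (192 − 133) = 10849 kJ/min
Converting: 10849 / 60 s = 180.82 kW

Q = 181 kJ/s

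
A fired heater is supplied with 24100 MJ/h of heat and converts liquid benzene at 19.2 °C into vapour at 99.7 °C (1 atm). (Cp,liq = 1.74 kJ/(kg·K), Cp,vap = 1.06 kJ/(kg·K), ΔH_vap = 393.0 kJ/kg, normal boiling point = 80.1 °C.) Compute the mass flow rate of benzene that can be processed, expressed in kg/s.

Δh = 1.74×(80.1−19.2) + 393.0 + 1.06×(99.7−80.1) = 519.74 kJ/kg
Q = 24100 MJ/h = 6694.4 kJ/s = 6694.4 kJ/s
ṁ = Q/Δh = 6694.4 / 519.74 = 12.88 kg/s

ṁ = 12.9 kg/s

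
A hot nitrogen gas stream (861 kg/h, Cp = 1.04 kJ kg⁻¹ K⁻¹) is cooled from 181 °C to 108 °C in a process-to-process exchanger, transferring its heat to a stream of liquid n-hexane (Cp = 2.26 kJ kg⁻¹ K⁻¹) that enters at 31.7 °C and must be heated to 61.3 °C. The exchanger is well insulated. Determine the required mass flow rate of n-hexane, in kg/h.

Heat released by hot stream: Q = 861 × 1.04 × (181 − 108) = 65367 kJ/h
Energy balance on cold side (adiabatic exchanger): Q = ṁ_c·Cp_c·(T_c,out − T_c,in)
ṁ_c = 65367 / [2.26 × (61.3 − 31.7)] = 977.15 kg/h

ṁ_c = 977 kg/h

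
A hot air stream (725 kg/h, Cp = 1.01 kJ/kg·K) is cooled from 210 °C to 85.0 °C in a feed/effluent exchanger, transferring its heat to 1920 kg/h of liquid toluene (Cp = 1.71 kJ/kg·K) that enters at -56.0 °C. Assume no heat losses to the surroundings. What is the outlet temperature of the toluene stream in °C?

Heat released by hot stream: Q = 725 × 1.01 × (210 − 85.0) = 91531 kJ/h
Energy balance on cold side (adiabatic exchanger): Q = ṁ_c·Cp_c·(T_c,out − T_c,in)
T_c,out = -56.0 + 91531/(1920 × 1.71) = -28.121 °C

T_c,out = -28.1 °C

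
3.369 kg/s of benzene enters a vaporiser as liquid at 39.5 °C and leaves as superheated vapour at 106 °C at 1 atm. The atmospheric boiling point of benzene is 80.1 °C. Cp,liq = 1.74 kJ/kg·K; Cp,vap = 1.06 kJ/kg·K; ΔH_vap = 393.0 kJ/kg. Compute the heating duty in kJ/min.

Q = 99300 kJ/min

liquid 39.5→80.1 °C: 70.644 kJ/kg
vaporisation at 80.1 °C: 393 kJ/kg
vapour 80.1→106 °C: 27.454 kJ/kg
Δh = 70.644 + 393 + 27.454 = 491.1 kJ/kg
Q = ṁ·Δh = 3.369 kg/s × 491.1 kJ/kg = 1654.5 kJ/s
|Q| = 1654.5 kW = 99271 kJ/min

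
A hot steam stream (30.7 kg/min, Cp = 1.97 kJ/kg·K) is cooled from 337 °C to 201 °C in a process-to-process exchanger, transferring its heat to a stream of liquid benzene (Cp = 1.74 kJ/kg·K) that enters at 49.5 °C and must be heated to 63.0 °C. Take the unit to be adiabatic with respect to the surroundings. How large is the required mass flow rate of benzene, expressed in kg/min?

ṁ_c = 350 kg/min

Heat released by hot stream: Q = 30.7 × 1.97 × (337 − 201) = 8225.1 kJ/min
Energy balance on cold side (adiabatic exchanger): Q = ṁ_c·Cp_c·(T_c,out − T_c,in)
ṁ_c = 8225.1 / [1.74 × (63.0 − 49.5)] = 350.16 kg/min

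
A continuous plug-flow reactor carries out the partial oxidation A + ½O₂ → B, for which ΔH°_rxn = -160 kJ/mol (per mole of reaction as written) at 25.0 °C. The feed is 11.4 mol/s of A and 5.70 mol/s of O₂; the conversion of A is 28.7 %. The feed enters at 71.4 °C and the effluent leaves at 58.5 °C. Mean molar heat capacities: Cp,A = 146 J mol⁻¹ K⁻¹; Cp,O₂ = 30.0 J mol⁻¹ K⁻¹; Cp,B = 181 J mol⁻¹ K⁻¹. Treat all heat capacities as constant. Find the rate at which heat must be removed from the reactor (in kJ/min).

Extent of reaction ξ = 0.287 × 11.4 = 3.2718 mol/s
Reaction term: ξ·ΔH°_rxn = 3.2718 × -160 = -523.49 kJ/s
Sensible, feed 71.4→25 °C: -85.163 kJ/s
Outlet flows (mol/s): A 8.1282, O₂ 4.0641, B 3.2718
Sensible, products 25→58.5 °C: 63.678 kJ/s
Q = ΔH = -544.97 kJ/s = -544.97 kW
Heat removed = 32698 kJ/min

Q_out = 32700 kJ/min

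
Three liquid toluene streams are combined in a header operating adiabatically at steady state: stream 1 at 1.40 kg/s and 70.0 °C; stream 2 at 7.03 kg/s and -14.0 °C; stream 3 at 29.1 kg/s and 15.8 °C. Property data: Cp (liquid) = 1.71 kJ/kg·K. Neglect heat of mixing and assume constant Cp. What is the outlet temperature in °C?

No heat crosses the boundary, so H_out = H_in.
T_out = Σ ṁᵢCp,ᵢTᵢ / Σ ṁᵢCp,ᵢ
      = 785.51 / 64.176 = 12.24 °C

T_out = 12.2 °C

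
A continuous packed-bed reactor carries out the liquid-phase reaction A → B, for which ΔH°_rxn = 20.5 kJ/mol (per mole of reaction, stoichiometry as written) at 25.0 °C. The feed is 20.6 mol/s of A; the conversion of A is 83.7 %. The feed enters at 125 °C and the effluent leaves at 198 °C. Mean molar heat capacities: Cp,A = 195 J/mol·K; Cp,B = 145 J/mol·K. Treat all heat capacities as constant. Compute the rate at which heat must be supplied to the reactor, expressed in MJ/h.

Q_in = 1790 MJ/h

Extent of reaction ξ = 0.837 × 20.6 = 17.242 mol/s
Reaction term: ξ·ΔH°_rxn = 17.242 × 20.5 = 353.47 kJ/s
Sensible, feed 125→25 °C: -401.7 kJ/s
Outlet flows (mol/s): A 3.3578, B 17.242
Sensible, products 25→198 °C: 545.8 kJ/s
Q = ΔH = 497.56 kJ/s = 497.56 kW
Heat supplied = 1791.2 MJ/h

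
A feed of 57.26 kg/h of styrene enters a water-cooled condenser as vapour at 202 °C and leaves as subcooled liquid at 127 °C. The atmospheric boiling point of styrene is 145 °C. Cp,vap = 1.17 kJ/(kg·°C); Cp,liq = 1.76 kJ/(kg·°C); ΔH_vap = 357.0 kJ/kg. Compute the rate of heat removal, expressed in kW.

Q_c = 7.24 kW

vapour 202→145 °C: -66.69 kJ/kg
condensation at 145 °C: -357 kJ/kg
liquid 145→127 °C: -31.68 kJ/kg
Δh = -66.69 + -357 + -31.68 = -455.37 kJ/kg
Q = ṁ·Δh = 57.26 kg/h × -455.37 kJ/kg = -26074 kJ/h
|Q| = 7.2429 kW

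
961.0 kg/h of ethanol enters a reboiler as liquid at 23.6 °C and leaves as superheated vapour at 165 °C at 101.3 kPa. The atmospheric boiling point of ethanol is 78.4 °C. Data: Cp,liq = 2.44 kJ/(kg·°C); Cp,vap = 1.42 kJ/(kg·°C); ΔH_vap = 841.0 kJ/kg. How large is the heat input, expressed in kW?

Q = 293 kW

liquid 23.6→78.4 °C: 133.71 kJ/kg
vaporisation at 78.4 °C: 841 kJ/kg
vapour 78.4→165 °C: 122.97 kJ/kg
Δh = 133.71 + 841 + 122.97 = 1097.7 kJ/kg
Q = ṁ·Δh = 961.0 kg/h × 1097.7 kJ/kg = 1.0549e+06 kJ/h
|Q| = 293.02 kW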